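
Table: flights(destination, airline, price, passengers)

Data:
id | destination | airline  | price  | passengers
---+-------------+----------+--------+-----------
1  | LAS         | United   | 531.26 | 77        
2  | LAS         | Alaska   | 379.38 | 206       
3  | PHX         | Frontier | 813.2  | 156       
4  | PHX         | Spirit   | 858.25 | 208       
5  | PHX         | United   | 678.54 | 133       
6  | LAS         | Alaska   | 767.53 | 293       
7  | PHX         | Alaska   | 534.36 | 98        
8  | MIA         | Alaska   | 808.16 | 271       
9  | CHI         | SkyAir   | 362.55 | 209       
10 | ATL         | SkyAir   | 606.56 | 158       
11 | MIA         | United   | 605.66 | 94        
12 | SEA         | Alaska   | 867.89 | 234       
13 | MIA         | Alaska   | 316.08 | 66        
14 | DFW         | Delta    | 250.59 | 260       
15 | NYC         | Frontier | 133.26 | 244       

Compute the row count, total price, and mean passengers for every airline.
SELECT airline,
       COUNT(*) as cnt,
       SUM(price) as total_price,
       AVG(passengers) as avg_passengers
FROM flights
GROUP BY airline

Result:
  Alaska: 6 records, 3673.40 total price, 194.67 avg passengers
  Delta: 1 records, 250.59 total price, 260.00 avg passengers
  Frontier: 2 records, 946.46 total price, 200.00 avg passengers
  SkyAir: 2 records, 969.11 total price, 183.50 avg passengers
  Spirit: 1 records, 858.25 total price, 208.00 avg passengers
  United: 3 records, 1815.46 total price, 101.33 avg passengers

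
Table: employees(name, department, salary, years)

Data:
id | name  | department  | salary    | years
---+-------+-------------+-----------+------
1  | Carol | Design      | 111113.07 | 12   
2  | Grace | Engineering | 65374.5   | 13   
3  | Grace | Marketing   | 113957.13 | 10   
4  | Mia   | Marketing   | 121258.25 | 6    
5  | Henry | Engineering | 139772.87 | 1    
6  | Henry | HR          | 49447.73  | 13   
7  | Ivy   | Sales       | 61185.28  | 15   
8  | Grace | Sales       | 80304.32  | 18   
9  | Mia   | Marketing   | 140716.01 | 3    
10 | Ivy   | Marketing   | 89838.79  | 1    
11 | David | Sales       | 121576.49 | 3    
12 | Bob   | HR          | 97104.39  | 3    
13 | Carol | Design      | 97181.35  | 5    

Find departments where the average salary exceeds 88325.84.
SELECT department, AVG(salary)
FROM employees
GROUP BY department
HAVING AVG(salary) > 88325.84

Result:
  Design: avg=104147.21
  Engineering: avg=102573.69
  Marketing: avg=116442.55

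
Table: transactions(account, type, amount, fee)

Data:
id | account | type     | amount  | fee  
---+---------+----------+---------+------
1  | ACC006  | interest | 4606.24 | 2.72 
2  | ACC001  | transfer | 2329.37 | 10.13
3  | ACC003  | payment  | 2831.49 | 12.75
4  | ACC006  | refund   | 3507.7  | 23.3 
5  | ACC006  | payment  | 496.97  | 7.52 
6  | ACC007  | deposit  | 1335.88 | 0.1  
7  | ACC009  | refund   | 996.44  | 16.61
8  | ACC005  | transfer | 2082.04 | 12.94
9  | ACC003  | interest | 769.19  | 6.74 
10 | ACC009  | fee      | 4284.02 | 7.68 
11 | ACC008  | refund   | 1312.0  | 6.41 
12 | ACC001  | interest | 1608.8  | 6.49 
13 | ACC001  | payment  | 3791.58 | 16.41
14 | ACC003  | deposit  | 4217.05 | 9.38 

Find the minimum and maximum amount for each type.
SELECT type, MIN(amount), MAX(amount)
FROM transactions
GROUP BY type

Result:
  deposit: min=1335.88, max=4217.05
  fee: min=4284.02, max=4284.02
  interest: min=769.19, max=4606.24
  payment: min=496.97, max=3791.58
  refund: min=996.44, max=3507.70
  transfer: min=2082.04, max=2329.37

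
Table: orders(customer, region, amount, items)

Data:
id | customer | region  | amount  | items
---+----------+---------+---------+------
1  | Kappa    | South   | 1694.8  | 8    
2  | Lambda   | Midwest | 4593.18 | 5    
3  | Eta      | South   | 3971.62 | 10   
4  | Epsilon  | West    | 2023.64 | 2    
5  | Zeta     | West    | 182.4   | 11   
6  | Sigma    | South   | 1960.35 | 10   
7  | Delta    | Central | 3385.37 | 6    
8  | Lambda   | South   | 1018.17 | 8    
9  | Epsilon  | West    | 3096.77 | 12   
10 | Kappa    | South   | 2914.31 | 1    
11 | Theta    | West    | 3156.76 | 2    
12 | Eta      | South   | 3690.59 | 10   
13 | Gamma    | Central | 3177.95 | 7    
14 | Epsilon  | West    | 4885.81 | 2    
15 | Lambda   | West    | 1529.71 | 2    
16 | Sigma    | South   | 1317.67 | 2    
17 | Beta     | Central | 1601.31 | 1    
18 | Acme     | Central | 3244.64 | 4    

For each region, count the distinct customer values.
SELECT region, COUNT(DISTINCT customer)
FROM orders
GROUP BY region

Result:
  Central: 4 distinct
  Midwest: 1 distinct
  South: 4 distinct
  West: 4 distinct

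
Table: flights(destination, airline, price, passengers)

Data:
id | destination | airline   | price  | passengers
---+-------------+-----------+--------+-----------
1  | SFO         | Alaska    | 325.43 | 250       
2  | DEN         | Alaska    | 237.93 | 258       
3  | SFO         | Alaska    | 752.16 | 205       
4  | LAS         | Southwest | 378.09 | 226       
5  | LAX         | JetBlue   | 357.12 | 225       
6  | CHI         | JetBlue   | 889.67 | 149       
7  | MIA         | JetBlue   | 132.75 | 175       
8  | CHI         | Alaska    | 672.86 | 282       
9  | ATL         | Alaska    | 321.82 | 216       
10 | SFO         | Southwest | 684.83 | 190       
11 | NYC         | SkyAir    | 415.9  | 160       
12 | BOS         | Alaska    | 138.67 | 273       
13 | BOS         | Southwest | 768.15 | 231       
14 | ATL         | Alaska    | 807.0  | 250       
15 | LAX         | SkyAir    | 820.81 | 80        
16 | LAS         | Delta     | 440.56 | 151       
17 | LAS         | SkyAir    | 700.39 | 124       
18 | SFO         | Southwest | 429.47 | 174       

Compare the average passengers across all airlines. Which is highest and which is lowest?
SELECT airline, AVG(passengers)
FROM flights
GROUP BY airline
ORDER BY AVG(passengers)

All groups:
  SkyAir: 121.33
  Delta: 151.00
  JetBlue: 183.00
  Southwest: 205.25
  Alaska: 247.71

Highest: Alaska (247.71)
Lowest: SkyAir (121.33)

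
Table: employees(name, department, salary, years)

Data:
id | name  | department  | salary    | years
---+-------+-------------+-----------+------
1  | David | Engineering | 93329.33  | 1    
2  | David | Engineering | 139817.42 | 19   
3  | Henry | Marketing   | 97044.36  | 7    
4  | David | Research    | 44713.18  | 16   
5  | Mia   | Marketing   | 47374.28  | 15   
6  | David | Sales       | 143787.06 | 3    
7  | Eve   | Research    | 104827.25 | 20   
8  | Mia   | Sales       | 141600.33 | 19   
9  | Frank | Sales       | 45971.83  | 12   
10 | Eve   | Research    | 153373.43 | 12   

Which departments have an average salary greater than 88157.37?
SELECT department, AVG(salary)
FROM employees
GROUP BY department
HAVING AVG(salary) > 88157.37

Result:
  Engineering: avg=116573.38
  Research: avg=100971.29
  Sales: avg=110453.07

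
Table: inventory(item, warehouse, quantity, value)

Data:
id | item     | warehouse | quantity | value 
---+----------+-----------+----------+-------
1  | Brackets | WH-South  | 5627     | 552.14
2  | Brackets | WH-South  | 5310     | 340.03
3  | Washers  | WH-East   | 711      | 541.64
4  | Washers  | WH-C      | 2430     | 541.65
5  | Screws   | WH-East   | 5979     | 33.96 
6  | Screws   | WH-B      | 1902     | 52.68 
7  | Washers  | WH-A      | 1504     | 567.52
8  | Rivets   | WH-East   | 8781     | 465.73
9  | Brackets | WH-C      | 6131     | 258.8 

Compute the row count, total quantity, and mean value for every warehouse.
SELECT warehouse,
       COUNT(*) as cnt,
       SUM(quantity) as total_quantity,
       AVG(value) as avg_value
FROM inventory
GROUP BY warehouse

Result:
  WH-A: 1 records, 1504 total quantity, 567.52 avg value
  WH-B: 1 records, 1902 total quantity, 52.68 avg value
  WH-C: 2 records, 8561 total quantity, 400.23 avg value
  WH-East: 3 records, 15471 total quantity, 347.11 avg value
  WH-South: 2 records, 10937 total quantity, 446.09 avg value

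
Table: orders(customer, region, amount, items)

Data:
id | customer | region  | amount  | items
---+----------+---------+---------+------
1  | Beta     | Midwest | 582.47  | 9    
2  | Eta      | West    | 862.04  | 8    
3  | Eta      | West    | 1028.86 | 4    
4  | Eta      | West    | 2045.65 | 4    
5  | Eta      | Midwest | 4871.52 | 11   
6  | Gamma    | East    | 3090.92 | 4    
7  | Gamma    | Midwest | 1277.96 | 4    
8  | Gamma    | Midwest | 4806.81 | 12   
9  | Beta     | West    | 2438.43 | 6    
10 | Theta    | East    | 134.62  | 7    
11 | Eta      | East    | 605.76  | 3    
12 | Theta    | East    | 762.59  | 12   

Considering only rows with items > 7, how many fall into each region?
SELECT region, COUNT(*)
FROM orders
WHERE items > 7
GROUP BY region

Note: WHERE filters rows before grouping.

Result:
  East: 1
  Midwest: 3
  West: 1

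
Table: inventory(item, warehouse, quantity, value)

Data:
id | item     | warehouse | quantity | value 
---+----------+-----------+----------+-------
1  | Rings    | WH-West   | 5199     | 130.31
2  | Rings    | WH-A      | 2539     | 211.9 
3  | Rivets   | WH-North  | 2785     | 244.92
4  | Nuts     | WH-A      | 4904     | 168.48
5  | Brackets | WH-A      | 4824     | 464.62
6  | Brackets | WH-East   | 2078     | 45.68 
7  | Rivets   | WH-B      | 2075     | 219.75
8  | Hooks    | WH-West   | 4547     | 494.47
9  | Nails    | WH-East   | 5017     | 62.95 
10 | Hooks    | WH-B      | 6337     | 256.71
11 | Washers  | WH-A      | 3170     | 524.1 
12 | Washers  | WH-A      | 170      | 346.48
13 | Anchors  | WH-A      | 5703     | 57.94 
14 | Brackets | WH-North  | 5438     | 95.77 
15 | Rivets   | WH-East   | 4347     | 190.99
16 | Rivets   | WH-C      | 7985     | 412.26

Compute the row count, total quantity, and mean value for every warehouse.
SELECT warehouse,
       COUNT(*) as cnt,
       SUM(quantity) as total_quantity,
       AVG(value) as avg_value
FROM inventory
GROUP BY warehouse

Result:
  WH-A: 6 records, 21310 total quantity, 295.59 avg value
  WH-B: 2 records, 8412 total quantity, 238.23 avg value
  WH-C: 1 records, 7985 total quantity, 412.26 avg value
  WH-East: 3 records, 11442 total quantity, 99.87 avg value
  WH-North: 2 records, 8223 total quantity, 170.35 avg value
  WH-West: 2 records, 9746 total quantity, 312.39 avg value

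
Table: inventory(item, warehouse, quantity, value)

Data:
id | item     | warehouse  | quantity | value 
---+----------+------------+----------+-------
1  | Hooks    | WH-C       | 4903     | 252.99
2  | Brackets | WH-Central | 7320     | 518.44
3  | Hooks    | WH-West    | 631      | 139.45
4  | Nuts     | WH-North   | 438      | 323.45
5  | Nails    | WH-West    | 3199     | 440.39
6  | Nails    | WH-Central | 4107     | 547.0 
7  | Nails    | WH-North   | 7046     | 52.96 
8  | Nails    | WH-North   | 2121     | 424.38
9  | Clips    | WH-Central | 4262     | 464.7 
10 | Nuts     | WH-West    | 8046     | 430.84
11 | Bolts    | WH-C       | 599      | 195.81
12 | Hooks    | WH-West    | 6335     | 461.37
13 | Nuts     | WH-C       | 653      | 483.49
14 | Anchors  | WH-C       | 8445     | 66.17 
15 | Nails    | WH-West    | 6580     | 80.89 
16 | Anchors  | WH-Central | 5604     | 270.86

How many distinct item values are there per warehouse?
SELECT warehouse, COUNT(DISTINCT item)
FROM inventory
GROUP BY warehouse

Result:
  WH-C: 4 distinct
  WH-Central: 4 distinct
  WH-North: 2 distinct
  WH-West: 3 distinct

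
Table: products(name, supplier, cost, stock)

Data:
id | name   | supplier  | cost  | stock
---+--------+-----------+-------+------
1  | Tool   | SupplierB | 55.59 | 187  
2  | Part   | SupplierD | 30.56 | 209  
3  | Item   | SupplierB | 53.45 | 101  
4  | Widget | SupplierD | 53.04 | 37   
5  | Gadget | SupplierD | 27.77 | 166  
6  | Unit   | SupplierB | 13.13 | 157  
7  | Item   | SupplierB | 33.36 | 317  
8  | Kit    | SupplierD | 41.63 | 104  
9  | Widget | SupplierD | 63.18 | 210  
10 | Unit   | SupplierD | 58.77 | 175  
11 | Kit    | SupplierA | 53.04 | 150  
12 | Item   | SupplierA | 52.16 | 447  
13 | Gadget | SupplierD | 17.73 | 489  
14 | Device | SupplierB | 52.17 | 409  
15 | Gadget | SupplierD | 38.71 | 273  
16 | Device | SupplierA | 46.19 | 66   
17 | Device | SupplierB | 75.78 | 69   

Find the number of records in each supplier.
SELECT supplier, COUNT(*) as count
FROM products
GROUP BY supplier

Result:
  SupplierA: 3
  SupplierB: 6
  SupplierD: 8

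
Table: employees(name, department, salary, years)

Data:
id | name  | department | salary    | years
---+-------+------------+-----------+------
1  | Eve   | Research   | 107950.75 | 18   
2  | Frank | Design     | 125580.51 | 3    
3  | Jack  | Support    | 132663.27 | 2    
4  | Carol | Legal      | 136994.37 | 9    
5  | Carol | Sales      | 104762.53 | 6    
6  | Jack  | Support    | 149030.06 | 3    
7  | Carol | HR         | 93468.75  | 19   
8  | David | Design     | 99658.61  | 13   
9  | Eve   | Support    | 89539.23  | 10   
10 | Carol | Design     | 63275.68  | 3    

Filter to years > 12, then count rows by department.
SELECT department, COUNT(*)
FROM employees
WHERE years > 12
GROUP BY department

Note: WHERE filters rows before grouping.

Result:
  Design: 1
  HR: 1
  Research: 1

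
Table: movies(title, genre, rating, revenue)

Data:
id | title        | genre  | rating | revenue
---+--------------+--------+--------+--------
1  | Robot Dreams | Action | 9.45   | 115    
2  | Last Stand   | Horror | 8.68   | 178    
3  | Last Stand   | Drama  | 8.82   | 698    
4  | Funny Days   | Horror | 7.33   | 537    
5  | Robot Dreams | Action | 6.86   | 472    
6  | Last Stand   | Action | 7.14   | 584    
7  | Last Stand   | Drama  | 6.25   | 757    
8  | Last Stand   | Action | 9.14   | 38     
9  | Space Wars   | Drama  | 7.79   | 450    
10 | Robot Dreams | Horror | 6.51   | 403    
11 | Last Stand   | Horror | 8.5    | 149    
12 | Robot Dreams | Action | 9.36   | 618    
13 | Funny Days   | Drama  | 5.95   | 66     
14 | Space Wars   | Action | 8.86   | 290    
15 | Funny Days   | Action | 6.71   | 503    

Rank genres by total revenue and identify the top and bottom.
SELECT genre, SUM(revenue)
FROM movies
GROUP BY genre
ORDER BY SUM(revenue)

All groups:
  Horror: 1267
  Drama: 1971
  Action: 2620

Highest: Action (2620)
Lowest: Horror (1267)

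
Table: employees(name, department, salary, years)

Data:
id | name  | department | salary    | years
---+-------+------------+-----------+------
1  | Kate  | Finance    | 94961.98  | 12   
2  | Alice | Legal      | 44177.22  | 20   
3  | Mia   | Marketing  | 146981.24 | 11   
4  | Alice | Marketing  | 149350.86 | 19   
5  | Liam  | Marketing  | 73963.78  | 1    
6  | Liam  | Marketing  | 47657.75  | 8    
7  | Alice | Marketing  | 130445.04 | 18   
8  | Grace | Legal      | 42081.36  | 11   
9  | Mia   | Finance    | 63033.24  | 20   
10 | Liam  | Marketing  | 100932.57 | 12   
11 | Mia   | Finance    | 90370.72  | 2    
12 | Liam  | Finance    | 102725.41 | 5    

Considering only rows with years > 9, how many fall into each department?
SELECT department, COUNT(*)
FROM employees
WHERE years > 9
GROUP BY department

Note: WHERE filters rows before grouping.

Result:
  Finance: 2
  Legal: 2
  Marketing: 4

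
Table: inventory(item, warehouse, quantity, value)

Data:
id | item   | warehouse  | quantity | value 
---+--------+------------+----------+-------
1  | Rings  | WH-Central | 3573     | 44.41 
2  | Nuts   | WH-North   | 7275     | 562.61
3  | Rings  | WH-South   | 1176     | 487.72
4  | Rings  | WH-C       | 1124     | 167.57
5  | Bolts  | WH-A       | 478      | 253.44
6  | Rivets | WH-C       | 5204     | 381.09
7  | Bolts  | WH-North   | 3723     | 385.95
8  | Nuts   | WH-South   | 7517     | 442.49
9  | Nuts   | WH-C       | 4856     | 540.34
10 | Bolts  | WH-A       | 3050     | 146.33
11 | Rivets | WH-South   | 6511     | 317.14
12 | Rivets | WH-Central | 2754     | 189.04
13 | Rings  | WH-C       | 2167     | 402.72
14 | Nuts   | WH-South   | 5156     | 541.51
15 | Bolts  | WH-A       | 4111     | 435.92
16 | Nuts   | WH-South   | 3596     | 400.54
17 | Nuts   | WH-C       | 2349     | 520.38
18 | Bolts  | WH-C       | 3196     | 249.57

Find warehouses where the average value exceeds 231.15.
SELECT warehouse, AVG(value)
FROM inventory
GROUP BY warehouse
HAVING AVG(value) > 231.15

Result:
  WH-A: avg=278.56
  WH-C: avg=376.95
  WH-North: avg=474.28
  WH-South: avg=437.88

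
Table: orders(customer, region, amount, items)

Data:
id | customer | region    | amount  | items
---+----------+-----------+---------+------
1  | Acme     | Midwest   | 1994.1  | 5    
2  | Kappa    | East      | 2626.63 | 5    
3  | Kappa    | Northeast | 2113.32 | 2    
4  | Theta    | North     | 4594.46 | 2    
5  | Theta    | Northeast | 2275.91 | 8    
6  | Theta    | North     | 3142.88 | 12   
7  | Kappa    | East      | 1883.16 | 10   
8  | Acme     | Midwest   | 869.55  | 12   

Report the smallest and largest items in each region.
SELECT region, MIN(items), MAX(items)
FROM orders
GROUP BY region

Result:
  East: min=5, max=10
  Midwest: min=5, max=12
  North: min=2, max=12
  Northeast: min=2, max=8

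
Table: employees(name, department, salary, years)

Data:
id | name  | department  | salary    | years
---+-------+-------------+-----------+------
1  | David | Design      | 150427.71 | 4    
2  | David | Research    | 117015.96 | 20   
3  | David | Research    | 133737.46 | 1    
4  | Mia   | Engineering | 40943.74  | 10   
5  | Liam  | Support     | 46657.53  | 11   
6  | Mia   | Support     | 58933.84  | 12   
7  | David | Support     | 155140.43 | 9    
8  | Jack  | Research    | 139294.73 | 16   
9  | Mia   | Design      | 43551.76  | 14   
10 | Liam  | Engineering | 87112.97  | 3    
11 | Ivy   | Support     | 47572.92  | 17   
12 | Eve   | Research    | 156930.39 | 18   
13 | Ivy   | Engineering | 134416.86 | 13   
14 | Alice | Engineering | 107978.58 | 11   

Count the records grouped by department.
SELECT department, COUNT(*) as count
FROM employees
GROUP BY department

Result:
  Design: 2
  Engineering: 4
  Research: 4
  Support: 4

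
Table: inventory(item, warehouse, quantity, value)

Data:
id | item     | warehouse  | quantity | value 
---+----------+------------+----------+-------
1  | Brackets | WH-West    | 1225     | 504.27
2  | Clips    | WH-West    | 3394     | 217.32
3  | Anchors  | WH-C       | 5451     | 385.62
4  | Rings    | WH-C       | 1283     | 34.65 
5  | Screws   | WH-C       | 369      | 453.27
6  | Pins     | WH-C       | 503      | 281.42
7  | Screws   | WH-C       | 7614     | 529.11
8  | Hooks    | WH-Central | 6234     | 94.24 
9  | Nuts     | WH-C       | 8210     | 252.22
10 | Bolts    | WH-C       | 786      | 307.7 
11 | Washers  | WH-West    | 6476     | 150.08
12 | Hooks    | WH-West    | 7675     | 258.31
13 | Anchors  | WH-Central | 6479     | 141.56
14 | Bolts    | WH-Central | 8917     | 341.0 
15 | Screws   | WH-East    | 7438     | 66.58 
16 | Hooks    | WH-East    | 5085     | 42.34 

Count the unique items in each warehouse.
SELECT warehouse, COUNT(DISTINCT item)
FROM inventory
GROUP BY warehouse

Result:
  WH-C: 6 distinct
  WH-Central: 3 distinct
  WH-East: 2 distinct
  WH-West: 4 distinct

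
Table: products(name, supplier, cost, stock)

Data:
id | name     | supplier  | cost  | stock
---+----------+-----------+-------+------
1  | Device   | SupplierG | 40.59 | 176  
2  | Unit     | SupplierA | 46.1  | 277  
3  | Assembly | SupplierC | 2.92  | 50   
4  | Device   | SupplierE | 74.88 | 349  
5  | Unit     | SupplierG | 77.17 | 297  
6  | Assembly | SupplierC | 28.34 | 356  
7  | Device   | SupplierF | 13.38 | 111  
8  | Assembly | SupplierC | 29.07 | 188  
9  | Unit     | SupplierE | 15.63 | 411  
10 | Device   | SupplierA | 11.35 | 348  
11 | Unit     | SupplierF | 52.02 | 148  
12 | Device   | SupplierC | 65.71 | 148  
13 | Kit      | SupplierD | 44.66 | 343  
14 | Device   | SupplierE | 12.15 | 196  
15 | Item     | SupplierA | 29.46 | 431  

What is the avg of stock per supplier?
SELECT supplier, AVG(stock) as result
FROM products
GROUP BY supplier

Result:
  SupplierA: 352.00
  SupplierC: 185.50
  SupplierD: 343.00
  SupplierE: 318.67
  SupplierF: 129.50
  SupplierG: 236.50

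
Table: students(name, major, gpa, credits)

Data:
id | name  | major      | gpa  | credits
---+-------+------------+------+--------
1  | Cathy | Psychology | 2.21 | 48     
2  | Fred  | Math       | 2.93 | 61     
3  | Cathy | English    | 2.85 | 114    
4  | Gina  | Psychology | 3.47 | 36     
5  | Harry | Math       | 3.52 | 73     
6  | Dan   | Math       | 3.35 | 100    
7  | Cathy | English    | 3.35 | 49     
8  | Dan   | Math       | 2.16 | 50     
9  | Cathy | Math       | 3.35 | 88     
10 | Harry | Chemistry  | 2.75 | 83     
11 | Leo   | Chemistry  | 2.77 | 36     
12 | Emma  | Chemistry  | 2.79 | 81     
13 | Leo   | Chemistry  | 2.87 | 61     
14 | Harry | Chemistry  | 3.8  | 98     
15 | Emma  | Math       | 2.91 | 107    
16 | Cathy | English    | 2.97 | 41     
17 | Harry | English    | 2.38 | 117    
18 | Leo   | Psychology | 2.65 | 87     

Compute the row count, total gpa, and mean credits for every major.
SELECT major,
       COUNT(*) as cnt,
       SUM(gpa) as total_gpa,
       AVG(credits) as avg_credits
FROM students
GROUP BY major

Result:
  Chemistry: 5 records, 14.98 total gpa, 71.80 avg credits
  English: 4 records, 11.55 total gpa, 80.25 avg credits
  Math: 6 records, 18.22 total gpa, 79.83 avg credits
  Psychology: 3 records, 8.33 total gpa, 57.00 avg credits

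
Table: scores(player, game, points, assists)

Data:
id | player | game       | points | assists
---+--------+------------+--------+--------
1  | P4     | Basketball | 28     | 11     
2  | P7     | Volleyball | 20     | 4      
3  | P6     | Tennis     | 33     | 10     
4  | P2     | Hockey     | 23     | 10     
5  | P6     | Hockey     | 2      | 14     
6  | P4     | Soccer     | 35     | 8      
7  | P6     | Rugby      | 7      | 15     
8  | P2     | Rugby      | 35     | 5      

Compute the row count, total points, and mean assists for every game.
SELECT game,
       COUNT(*) as cnt,
       SUM(points) as total_points,
       AVG(assists) as avg_assists
FROM scores
GROUP BY game

Result:
  Basketball: 1 records, 28 total points, 11.00 avg assists
  Hockey: 2 records, 25 total points, 12.00 avg assists
  Rugby: 2 records, 42 total points, 10.00 avg assists
  Soccer: 1 records, 35 total points, 8.00 avg assists
  Tennis: 1 records, 33 total points, 10.00 avg assists
  Volleyball: 1 records, 20 total points, 4.00 avg assists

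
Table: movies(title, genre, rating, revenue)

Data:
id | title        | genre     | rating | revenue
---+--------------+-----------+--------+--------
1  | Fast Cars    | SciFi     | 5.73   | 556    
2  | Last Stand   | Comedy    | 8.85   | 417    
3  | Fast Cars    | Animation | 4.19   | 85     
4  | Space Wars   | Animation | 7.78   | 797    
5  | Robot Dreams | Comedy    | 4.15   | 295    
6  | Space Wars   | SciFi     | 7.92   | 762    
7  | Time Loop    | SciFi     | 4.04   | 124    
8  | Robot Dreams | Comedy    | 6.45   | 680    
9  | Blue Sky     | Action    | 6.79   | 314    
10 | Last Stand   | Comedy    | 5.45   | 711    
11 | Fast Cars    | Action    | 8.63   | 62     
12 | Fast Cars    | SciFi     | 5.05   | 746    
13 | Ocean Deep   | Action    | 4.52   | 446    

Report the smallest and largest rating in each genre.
SELECT genre, MIN(rating), MAX(rating)
FROM movies
GROUP BY genre

Result:
  Action: min=4.52, max=8.63
  Animation: min=4.19, max=7.78
  Comedy: min=4.15, max=8.85
  SciFi: min=4.04, max=7.92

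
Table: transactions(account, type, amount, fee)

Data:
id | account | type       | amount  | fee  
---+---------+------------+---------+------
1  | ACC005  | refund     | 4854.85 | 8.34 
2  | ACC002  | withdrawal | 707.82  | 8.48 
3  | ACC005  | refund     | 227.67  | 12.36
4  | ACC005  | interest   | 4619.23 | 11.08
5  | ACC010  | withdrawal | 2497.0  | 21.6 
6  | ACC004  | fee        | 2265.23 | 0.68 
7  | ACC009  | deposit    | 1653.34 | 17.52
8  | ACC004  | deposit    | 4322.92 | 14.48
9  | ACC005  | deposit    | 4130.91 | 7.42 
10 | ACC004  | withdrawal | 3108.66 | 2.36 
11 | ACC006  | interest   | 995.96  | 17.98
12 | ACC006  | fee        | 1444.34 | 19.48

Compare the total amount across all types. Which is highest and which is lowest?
SELECT type, SUM(amount)
FROM transactions
GROUP BY type
ORDER BY SUM(amount)

All groups:
  fee: 3709.57
  refund: 5082.52
  interest: 5615.19
  withdrawal: 6313.48
  deposit: 10107.17

Highest: deposit (10107.17)
Lowest: fee (3709.57)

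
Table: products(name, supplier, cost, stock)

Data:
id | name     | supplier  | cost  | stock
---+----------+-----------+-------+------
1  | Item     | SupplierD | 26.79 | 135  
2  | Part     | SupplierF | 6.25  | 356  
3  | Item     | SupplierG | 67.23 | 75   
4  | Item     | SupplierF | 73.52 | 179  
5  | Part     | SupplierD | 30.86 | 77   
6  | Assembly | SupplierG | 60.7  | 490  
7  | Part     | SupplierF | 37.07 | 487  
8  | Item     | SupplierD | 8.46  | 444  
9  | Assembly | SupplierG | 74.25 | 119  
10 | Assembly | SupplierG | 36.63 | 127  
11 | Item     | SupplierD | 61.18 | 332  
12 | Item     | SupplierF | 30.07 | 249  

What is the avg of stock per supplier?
SELECT supplier, AVG(stock) as result
FROM products
GROUP BY supplier

Result:
  SupplierD: 247.00
  SupplierF: 317.75
  SupplierG: 202.75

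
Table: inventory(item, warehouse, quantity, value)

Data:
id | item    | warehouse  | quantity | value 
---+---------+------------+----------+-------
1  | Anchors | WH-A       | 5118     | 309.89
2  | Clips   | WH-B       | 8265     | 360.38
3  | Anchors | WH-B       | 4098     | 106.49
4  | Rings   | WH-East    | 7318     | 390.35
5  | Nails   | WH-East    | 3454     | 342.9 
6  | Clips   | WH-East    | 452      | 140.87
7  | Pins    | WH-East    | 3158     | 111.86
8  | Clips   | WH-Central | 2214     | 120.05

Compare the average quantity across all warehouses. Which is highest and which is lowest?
SELECT warehouse, AVG(quantity)
FROM inventory
GROUP BY warehouse
ORDER BY AVG(quantity)

All groups:
  WH-Central: 2214.00
  WH-East: 3595.50
  WH-A: 5118.00
  WH-B: 6181.50

Highest: WH-B (6181.50)
Lowest: WH-Central (2214.00)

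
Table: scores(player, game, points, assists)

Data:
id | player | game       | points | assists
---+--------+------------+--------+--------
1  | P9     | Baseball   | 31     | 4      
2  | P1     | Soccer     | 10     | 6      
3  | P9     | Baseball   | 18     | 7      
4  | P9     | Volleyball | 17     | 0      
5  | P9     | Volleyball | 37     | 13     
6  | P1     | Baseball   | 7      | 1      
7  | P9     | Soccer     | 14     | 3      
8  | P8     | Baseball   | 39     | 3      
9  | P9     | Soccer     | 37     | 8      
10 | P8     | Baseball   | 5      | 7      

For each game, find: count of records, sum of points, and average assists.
SELECT game,
       COUNT(*) as cnt,
       SUM(points) as total_points,
       AVG(assists) as avg_assists
FROM scores
GROUP BY game

Result:
  Baseball: 5 records, 100 total points, 4.40 avg assists
  Soccer: 3 records, 61 total points, 5.67 avg assists
  Volleyball: 2 records, 54 total points, 6.50 avg assists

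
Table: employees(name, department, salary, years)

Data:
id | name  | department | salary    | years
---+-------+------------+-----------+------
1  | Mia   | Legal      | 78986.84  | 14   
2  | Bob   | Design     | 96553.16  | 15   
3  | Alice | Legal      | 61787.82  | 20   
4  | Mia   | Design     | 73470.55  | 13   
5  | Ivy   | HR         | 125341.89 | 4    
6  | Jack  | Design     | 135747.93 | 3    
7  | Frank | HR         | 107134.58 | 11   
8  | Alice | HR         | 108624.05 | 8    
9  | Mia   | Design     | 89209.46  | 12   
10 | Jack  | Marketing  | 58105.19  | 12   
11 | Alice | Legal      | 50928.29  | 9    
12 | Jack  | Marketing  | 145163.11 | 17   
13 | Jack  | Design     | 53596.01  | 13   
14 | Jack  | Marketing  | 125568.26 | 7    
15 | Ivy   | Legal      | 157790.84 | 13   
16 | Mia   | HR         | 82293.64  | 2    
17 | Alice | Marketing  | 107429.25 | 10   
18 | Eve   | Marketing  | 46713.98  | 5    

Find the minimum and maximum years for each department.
SELECT department, MIN(years), MAX(years)
FROM employees
GROUP BY department

Result:
  Design: min=3, max=15
  HR: min=2, max=11
  Legal: min=9, max=20
  Marketing: min=5, max=17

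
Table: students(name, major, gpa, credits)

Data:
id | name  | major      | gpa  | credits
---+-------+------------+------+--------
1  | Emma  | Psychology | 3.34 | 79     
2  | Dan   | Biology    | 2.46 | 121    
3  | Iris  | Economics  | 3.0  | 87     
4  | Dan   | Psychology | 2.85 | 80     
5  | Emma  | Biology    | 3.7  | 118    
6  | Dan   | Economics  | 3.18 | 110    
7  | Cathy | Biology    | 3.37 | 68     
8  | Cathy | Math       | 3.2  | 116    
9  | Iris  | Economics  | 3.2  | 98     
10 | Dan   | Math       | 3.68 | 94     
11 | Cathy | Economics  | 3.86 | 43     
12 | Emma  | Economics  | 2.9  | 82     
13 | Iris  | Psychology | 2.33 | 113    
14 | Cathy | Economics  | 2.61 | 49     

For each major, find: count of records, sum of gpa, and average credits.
SELECT major,
       COUNT(*) as cnt,
       SUM(gpa) as total_gpa,
       AVG(credits) as avg_credits
FROM students
GROUP BY major

Result:
  Biology: 3 records, 9.53 total gpa, 102.33 avg credits
  Economics: 6 records, 18.75 total gpa, 78.17 avg credits
  Math: 2 records, 6.88 total gpa, 105.00 avg credits
  Psychology: 3 records, 8.52 total gpa, 90.67 avg credits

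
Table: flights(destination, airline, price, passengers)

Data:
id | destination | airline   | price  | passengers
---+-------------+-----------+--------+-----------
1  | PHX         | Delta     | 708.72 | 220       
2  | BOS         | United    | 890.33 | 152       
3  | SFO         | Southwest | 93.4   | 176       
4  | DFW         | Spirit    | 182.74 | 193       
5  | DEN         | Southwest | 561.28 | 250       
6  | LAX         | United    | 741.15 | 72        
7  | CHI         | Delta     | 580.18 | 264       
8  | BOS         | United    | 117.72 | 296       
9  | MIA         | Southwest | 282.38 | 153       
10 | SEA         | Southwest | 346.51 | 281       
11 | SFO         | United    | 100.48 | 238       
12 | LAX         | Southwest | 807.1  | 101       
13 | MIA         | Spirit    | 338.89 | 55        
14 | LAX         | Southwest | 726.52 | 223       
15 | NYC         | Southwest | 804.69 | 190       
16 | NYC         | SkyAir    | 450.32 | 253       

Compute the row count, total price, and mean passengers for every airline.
SELECT airline,
       COUNT(*) as cnt,
       SUM(price) as total_price,
       AVG(passengers) as avg_passengers
FROM flights
GROUP BY airline

Result:
  Delta: 2 records, 1288.90 total price, 242.00 avg passengers
  SkyAir: 1 records, 450.32 total price, 253.00 avg passengers
  Southwest: 7 records, 3621.88 total price, 196.29 avg passengers
  Spirit: 2 records, 521.63 total price, 124.00 avg passengers
  United: 4 records, 1849.68 total price, 189.50 avg passengers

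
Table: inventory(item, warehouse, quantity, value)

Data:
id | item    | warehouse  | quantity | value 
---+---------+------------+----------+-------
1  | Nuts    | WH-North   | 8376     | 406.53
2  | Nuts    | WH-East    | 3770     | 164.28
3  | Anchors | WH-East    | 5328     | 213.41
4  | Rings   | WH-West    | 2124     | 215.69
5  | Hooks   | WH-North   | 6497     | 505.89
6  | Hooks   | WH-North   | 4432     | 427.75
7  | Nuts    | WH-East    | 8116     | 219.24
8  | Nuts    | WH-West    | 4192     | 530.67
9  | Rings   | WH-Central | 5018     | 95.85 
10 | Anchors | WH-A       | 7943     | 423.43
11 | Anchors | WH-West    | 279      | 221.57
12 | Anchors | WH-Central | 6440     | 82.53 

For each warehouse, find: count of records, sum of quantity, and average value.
SELECT warehouse,
       COUNT(*) as cnt,
       SUM(quantity) as total_quantity,
       AVG(value) as avg_value
FROM inventory
GROUP BY warehouse

Result:
  WH-A: 1 records, 7943 total quantity, 423.43 avg value
  WH-Central: 2 records, 11458 total quantity, 89.19 avg value
  WH-East: 3 records, 17214 total quantity, 198.98 avg value
  WH-North: 3 records, 19305 total quantity, 446.72 avg value
  WH-West: 3 records, 6595 total quantity, 322.64 avg value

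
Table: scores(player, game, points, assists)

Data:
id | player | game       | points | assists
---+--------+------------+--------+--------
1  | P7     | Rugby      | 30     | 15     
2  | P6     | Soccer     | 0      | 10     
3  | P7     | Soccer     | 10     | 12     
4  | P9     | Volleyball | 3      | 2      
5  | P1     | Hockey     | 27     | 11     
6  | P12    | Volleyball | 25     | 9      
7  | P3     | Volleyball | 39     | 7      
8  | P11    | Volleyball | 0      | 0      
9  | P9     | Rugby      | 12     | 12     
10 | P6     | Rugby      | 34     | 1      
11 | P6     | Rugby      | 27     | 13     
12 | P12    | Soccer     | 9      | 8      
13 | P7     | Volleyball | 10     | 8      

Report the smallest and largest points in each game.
SELECT game, MIN(points), MAX(points)
FROM scores
GROUP BY game

Result:
  Hockey: min=27, max=27
  Rugby: min=12, max=34
  Soccer: min=0, max=10
  Volleyball: min=0, max=39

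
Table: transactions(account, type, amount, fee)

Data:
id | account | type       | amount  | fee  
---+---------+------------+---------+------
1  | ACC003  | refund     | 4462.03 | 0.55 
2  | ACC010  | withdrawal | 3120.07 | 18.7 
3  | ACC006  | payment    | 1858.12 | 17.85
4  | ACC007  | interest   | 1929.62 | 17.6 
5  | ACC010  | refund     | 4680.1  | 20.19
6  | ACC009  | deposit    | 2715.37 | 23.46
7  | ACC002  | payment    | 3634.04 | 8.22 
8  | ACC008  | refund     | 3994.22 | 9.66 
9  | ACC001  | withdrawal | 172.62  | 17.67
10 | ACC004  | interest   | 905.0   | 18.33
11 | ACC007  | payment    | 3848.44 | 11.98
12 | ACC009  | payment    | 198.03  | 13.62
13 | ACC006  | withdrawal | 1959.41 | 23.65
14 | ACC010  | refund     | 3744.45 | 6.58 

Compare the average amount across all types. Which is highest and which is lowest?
SELECT type, AVG(amount)
FROM transactions
GROUP BY type
ORDER BY AVG(amount)

All groups:
  interest: 1417.31
  withdrawal: 1750.70
  payment: 2384.66
  deposit: 2715.37
  refund: 4220.20

Highest: refund (4220.20)
Lowest: interest (1417.31)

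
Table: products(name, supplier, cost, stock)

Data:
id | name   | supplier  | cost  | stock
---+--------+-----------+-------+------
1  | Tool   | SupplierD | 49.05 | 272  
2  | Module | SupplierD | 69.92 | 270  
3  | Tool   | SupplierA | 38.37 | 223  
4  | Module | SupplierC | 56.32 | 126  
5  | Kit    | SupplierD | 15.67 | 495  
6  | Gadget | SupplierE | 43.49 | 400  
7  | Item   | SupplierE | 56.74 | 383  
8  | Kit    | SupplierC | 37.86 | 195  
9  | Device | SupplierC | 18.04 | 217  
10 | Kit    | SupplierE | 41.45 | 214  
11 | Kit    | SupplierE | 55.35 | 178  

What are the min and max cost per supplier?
SELECT supplier, MIN(cost), MAX(cost)
FROM products
GROUP BY supplier

Result:
  SupplierA: min=38.37, max=38.37
  SupplierC: min=18.04, max=56.32
  SupplierD: min=15.67, max=69.92
  SupplierE: min=41.45, max=56.74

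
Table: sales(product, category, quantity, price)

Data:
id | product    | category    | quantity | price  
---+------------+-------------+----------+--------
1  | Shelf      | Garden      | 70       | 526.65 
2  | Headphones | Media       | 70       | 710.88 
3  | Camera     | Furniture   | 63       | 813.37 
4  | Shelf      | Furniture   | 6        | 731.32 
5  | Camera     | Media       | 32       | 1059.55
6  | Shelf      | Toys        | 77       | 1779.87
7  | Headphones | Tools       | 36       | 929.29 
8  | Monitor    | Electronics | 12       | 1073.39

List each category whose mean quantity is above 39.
SELECT category, AVG(quantity)
FROM sales
GROUP BY category
HAVING AVG(quantity) > 39

Result:
  Garden: avg=70.00
  Media: avg=51.00
  Toys: avg=77.00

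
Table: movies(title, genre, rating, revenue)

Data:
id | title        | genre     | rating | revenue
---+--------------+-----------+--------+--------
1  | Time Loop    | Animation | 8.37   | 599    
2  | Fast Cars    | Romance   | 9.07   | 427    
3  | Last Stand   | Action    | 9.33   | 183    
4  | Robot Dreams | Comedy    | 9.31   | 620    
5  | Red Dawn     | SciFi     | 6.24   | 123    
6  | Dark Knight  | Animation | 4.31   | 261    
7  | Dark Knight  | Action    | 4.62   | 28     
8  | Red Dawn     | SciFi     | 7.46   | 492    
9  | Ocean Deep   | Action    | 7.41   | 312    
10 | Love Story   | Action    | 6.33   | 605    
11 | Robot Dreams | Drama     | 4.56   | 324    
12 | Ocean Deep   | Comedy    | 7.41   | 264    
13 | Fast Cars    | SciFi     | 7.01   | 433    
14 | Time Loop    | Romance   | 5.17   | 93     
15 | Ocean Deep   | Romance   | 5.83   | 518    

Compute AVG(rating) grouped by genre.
SELECT genre, AVG(rating) as result
FROM movies
GROUP BY genre

Result:
  Action: 6.92
  Animation: 6.34
  Comedy: 8.36
  Drama: 4.56
  Romance: 6.69
  SciFi: 6.90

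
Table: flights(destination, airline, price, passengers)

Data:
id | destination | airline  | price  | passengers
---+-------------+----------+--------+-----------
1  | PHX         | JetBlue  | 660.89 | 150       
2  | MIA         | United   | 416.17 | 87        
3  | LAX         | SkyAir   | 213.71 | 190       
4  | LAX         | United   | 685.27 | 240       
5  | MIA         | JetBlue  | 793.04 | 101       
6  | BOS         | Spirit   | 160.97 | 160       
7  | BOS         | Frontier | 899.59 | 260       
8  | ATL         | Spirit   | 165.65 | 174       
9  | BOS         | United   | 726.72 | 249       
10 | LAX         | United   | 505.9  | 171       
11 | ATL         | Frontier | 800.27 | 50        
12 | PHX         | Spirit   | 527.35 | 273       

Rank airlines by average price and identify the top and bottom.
SELECT airline, AVG(price)
FROM flights
GROUP BY airline
ORDER BY AVG(price)

All groups:
  SkyAir: 213.71
  Spirit: 284.66
  United: 583.52
  JetBlue: 726.97
  Frontier: 849.93

Highest: Frontier (849.93)
Lowest: SkyAir (213.71)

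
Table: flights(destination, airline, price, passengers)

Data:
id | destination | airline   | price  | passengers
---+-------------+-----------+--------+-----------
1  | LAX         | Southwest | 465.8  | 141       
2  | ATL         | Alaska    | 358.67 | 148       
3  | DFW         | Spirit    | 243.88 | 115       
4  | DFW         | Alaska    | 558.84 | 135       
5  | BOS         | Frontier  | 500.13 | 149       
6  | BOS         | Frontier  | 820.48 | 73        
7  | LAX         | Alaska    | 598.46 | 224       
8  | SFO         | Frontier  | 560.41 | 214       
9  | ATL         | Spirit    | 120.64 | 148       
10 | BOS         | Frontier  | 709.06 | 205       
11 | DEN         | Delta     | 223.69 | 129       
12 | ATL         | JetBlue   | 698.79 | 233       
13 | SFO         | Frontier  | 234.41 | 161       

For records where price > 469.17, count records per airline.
SELECT airline, COUNT(*)
FROM flights
WHERE price > 469.17
GROUP BY airline

Note: WHERE filters rows before grouping.

Result:
  Alaska: 2
  Frontier: 4
  JetBlue: 1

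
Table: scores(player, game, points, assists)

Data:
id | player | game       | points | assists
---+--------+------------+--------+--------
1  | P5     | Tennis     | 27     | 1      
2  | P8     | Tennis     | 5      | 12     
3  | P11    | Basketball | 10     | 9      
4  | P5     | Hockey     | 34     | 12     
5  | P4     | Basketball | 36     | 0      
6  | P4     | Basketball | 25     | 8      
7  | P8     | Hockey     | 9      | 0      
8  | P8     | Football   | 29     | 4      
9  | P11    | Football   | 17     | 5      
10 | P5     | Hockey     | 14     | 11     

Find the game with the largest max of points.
SELECT game, MAX(points) as val
FROM scores
GROUP BY game
ORDER BY val DESC
LIMIT 1

Result: Basketball with max(points) = 36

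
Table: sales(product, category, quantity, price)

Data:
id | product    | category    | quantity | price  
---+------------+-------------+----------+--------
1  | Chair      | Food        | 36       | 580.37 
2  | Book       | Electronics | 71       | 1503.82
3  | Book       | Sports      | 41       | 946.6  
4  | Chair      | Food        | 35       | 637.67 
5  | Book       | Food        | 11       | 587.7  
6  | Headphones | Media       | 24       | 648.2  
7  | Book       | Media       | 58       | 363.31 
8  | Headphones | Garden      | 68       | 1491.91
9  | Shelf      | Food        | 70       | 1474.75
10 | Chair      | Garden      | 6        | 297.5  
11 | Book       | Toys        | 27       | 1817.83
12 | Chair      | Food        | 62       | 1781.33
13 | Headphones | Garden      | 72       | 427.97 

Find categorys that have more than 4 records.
SELECT category, COUNT(*) as cnt
FROM sales
GROUP BY category
HAVING COUNT(*) > 4

Result:
  Food: 5

Note: HAVING filters groups after aggregation, WHERE filters rows before.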